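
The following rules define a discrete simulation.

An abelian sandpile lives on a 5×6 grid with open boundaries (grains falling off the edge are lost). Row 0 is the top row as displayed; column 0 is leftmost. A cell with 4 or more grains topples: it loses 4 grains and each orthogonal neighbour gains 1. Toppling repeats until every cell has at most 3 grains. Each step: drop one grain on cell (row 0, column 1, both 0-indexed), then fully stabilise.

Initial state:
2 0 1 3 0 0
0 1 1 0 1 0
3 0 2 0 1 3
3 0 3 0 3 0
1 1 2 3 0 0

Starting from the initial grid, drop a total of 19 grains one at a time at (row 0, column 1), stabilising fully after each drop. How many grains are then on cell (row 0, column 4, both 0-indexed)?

gen 0: 2 0 1 3 0 0
0 1 1 0 1 0
3 0 2 0 1 3
3 0 3 0 3 0
1 1 2 3 0 0
gen 1: 2 1 1 3 0 0
0 1 1 0 1 0
3 0 2 0 1 3
3 0 3 0 3 0
1 1 2 3 0 0
gen 2: 2 2 1 3 0 0
0 1 1 0 1 0
3 0 2 0 1 3
3 0 3 0 3 0
1 1 2 3 0 0
gen 3: 2 3 1 3 0 0
0 1 1 0 1 0
3 0 2 0 1 3
3 0 3 0 3 0
1 1 2 3 0 0
gen 4: 3 0 2 3 0 0
0 2 1 0 1 0
3 0 2 0 1 3
3 0 3 0 3 0
1 1 2 3 0 0
gen 5: 3 1 2 3 0 0
0 2 1 0 1 0
3 0 2 0 1 3
3 0 3 0 3 0
1 1 2 3 0 0
gen 6: 3 2 2 3 0 0
0 2 1 0 1 0
3 0 2 0 1 3
3 0 3 0 3 0
1 1 2 3 0 0
gen 7: 3 3 2 3 0 0
0 2 1 0 1 0
3 0 2 0 1 3
3 0 3 0 3 0
1 1 2 3 0 0
gen 8: 0 1 3 3 0 0
1 3 1 0 1 0
3 0 2 0 1 3
3 0 3 0 3 0
1 1 2 3 0 0
gen 9: 0 2 3 3 0 0
1 3 1 0 1 0
3 0 2 0 1 3
3 0 3 0 3 0
1 1 2 3 0 0
gen 10: 0 3 3 3 0 0
1 3 1 0 1 0
3 0 2 0 1 3
3 0 3 0 3 0
1 1 2 3 0 0
gen 11: 1 2 1 0 1 0
2 0 3 1 1 0
3 1 2 0 1 3
3 0 3 0 3 0
1 1 2 3 0 0
gen 12: 1 3 1 0 1 0
2 0 3 1 1 0
3 1 2 0 1 3
3 0 3 0 3 0
1 1 2 3 0 0
gen 13: 2 0 2 0 1 0
2 1 3 1 1 0
3 1 2 0 1 3
3 0 3 0 3 0
1 1 2 3 0 0
gen 14: 2 1 2 0 1 0
2 1 3 1 1 0
3 1 2 0 1 3
3 0 3 0 3 0
1 1 2 3 0 0
gen 15: 2 2 2 0 1 0
2 1 3 1 1 0
3 1 2 0 1 3
3 0 3 0 3 0
1 1 2 3 0 0
gen 16: 2 3 2 0 1 0
2 1 3 1 1 0
3 1 2 0 1 3
3 0 3 0 3 0
1 1 2 3 0 0
gen 17: 3 0 3 0 1 0
2 2 3 1 1 0
3 1 2 0 1 3
3 0 3 0 3 0
1 1 2 3 0 0
gen 18: 3 1 3 0 1 0
2 2 3 1 1 0
3 1 2 0 1 3
3 0 3 0 3 0
1 1 2 3 0 0
gen 19: 3 2 3 0 1 0
2 2 3 1 1 0
3 1 2 0 1 3
3 0 3 0 3 0
1 1 2 3 0 0

1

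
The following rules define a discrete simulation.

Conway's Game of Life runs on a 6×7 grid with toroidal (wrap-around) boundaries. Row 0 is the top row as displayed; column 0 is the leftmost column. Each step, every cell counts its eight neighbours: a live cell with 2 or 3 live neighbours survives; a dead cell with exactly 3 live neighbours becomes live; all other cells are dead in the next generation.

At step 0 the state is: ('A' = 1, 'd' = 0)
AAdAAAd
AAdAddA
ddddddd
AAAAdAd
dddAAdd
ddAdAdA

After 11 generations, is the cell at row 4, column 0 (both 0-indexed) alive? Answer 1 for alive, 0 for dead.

t=0: AAdAAAd
AAdAddA
ddddddd
AAAAdAd
dddAAdd
ddAdAdA
t=1: ddddddd
dAdAdAA
dddAAdd
dAAAddd
AdddddA
AAAdddA
t=2: dddddAd
ddAAdAd
AAdddAd
AAAAAdd
dddAddA
dAddddA
t=3: ddAdAAA
dAAddAd
AddddAd
dddAAAd
dddAAAA
AddddAA
t=4: ddAAAdd
AAAAddd
dAAAdAd
dddAddd
AddAddd
Adddddd
t=5: AdddAdd
Adddddd
Adddddd
dAdAddd
ddddddd
dAAdAdd
t=6: AddAddd
AAddddA
AAddddd
ddddddd
dAdAddd
dAdAddd
t=7: ddddddA
ddAdddA
dAddddA
AAAdddd
ddddddd
AAdAAdd
t=8: dAAAdAA
dddddAA
ddddddA
AAAdddd
dddAddd
Adddddd
t=9: dAAdAAd
ddAdAdd
dAdddAA
AAAdddd
AdAdddd
AAdAAdA
t=10: ddddddA
AdAdAdA
dddAdAA
ddAdddd
ddddddd
ddddAdA
t=11: dddAddA
AddAAdd
AAAAAAA
ddddddd
ddddddd
dddddAd

0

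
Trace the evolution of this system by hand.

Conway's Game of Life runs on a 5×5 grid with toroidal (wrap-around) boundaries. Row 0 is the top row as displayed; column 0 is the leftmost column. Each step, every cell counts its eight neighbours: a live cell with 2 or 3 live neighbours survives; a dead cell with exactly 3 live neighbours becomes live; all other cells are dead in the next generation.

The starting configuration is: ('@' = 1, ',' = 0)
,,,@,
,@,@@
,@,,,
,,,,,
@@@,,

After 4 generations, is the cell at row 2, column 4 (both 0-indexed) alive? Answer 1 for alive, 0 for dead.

[0] ,,,@,
,@,@@
,@,,,
,,,,,
@@@,,
[1] ,,,@,
@,,@@
@,@,,
@,@,,
,@@,,
[2] @@,@,
@@@@,
@,@,,
@,@@,
,@@@,
[3] ,,,,,
,,,@,
@,,,,
@,,,,
,,,,,
[4] ,,,,,
,,,,,
,,,,@
,,,,,
,,,,,

1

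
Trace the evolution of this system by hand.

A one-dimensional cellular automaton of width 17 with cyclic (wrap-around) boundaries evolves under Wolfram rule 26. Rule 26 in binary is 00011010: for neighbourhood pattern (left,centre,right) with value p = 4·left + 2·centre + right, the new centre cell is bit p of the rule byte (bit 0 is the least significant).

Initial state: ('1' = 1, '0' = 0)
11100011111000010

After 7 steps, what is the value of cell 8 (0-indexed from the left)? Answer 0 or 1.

1

t=0: 11100011111000010
t=1: 10010110000100100
t=2: 01100101001011011
t=3: 01011000110010010
t=4: 10010101101101101
t=5: 01100001001001001
t=6: 01010010110110110
t=7: 10001100100100101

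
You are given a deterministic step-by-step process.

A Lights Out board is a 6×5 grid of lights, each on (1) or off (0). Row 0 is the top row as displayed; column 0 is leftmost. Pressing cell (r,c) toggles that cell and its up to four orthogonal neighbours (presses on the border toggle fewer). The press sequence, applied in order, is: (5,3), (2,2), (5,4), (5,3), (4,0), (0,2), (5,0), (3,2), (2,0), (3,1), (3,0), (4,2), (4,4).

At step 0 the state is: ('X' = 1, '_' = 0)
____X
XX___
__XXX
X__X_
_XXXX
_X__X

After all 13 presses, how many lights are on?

step 0: ____X
XX___
__XXX
X__X_
_XXXX
_X__X
step 1: ____X
XX___
__XXX
X__X_
_XX_X
_XXX_
step 2: ____X
XXX__
_X__X
X_XX_
_XX_X
_XXX_
step 3: ____X
XXX__
_X__X
X_XX_
_XX__
_XX_X
step 4: ____X
XXX__
_X__X
X_XX_
_XXX_
_X_X_
step 5: ____X
XXX__
_X__X
__XX_
X_XX_
XX_X_
step 6: _XXXX
XX___
_X__X
__XX_
X_XX_
XX_X_
step 7: _XXXX
XX___
_X__X
__XX_
__XX_
___X_
step 8: _XXXX
XX___
_XX_X
_X___
___X_
___X_
step 9: _XXXX
_X___
X_X_X
XX___
___X_
___X_
step 10: _XXXX
_X___
XXX_X
__X__
_X_X_
___X_
step 11: _XXXX
_X___
_XX_X
XXX__
XX_X_
___X_
step 12: _XXXX
_X___
_XX_X
XX___
X_X__
__XX_
step 13: _XXXX
_X___
_XX_X
XX__X
X_XXX
__XXX

18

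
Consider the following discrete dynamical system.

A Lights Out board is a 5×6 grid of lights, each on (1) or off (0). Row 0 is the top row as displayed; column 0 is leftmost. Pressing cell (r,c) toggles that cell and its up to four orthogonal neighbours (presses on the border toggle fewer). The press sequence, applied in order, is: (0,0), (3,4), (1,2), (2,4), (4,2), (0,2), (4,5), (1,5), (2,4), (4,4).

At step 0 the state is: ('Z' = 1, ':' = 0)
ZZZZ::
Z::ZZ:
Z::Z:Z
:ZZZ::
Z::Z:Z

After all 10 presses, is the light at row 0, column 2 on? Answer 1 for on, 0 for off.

[0] ZZZZ::
Z::ZZ:
Z::Z:Z
:ZZZ::
Z::Z:Z
[1] ::ZZ::
:::ZZ:
Z::Z:Z
:ZZZ::
Z::Z:Z
[2] ::ZZ::
:::ZZ:
Z::ZZZ
:ZZ:ZZ
Z::ZZZ
[3] :::Z::
:ZZ:Z:
Z:ZZZZ
:ZZ:ZZ
Z::ZZZ
[4] :::Z::
:ZZ:::
Z:Z:::
:ZZ::Z
Z::ZZZ
[5] :::Z::
:ZZ:::
Z:Z:::
:Z:::Z
ZZZ:ZZ
[6] :ZZ:::
:Z::::
Z:Z:::
:Z:::Z
ZZZ:ZZ
[7] :ZZ:::
:Z::::
Z:Z:::
:Z::::
ZZZ:::
[8] :ZZ::Z
:Z::ZZ
Z:Z::Z
:Z::::
ZZZ:::
[9] :ZZ::Z
:Z:::Z
Z:ZZZ:
:Z::Z:
ZZZ:::
[10] :ZZ::Z
:Z:::Z
Z:ZZZ:
:Z::::
ZZZZZZ

1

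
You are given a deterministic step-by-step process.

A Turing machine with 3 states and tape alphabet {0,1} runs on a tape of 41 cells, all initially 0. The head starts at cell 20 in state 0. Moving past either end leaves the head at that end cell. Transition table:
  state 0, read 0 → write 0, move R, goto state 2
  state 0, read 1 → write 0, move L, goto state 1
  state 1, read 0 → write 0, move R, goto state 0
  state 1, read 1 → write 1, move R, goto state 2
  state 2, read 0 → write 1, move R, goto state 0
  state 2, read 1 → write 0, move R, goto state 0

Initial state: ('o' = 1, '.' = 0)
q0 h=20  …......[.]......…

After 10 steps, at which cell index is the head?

30

t=0: q0 h=20  …......[.]......…
t=1: q2 h=21  …......[.]......…
t=2: q0 h=22  ….....o[.]......…
t=3: q2 h=23  …....o.[.]......…
t=4: q0 h=24  …...o.o[.]......…
t=5: q2 h=25  …..o.o.[.]......…
t=6: q0 h=26  ….o.o.o[.]......…
t=7: q2 h=27  …o.o.o.[.]......…
t=8: q0 h=28  ….o.o.o[.]......…
t=9: q2 h=29  …o.o.o.[.]......…
t=10: q0 h=30  ….o.o.o[.]......…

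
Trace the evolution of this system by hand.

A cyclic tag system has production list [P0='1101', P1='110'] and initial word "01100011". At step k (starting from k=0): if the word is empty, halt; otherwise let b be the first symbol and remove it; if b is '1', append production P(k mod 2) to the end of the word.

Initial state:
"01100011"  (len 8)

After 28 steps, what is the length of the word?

47

k=0  "01100011"  (len 8)
k=1  "1100011"  (len 7)
k=2  "100011110"  (len 9)
k=3  "000111101101"  (len 12)
k=4  "00111101101"  (len 11)
k=5  "0111101101"  (len 10)
k=6  "111101101"  (len 9)
k=7  "111011011101"  (len 12)
k=8  "11011011101110"  (len 14)
k=9  "10110111011101101"  (len 17)
k=10  "0110111011101101110"  (len 19)
k=11  "110111011101101110"  (len 18)
k=12  "10111011101101110110"  (len 20)
k=13  "01110111011011101101101"  (len 23)
k=14  "1110111011011101101101"  (len 22)
k=15  "1101110110111011011011101"  (len 25)
k=16  "101110110111011011011101110"  (len 27)
k=17  "011101101110110110111011101101"  (len 30)
k=18  "11101101110110110111011101101"  (len 29)
k=19  "11011011101101101110111011011101"  (len 32)
k=20  "1011011101101101110111011011101110"  (len 34)
k=21  "0110111011011011101110110111011101101"  (len 37)
k=22  "110111011011011101110110111011101101"  (len 36)
k=23  "101110110110111011101101110111011011101"  (len 39)
k=24  "01110110110111011101101110111011011101110"  (len 41)
k=25  "1110110110111011101101110111011011101110"  (len 40)
k=26  "110110110111011101101110111011011101110110"  (len 42)
k=27  "101101101110111011011101110110111011101101101"  (len 45)
k=28  "01101101110111011011101110110111011101101101110"  (len 47)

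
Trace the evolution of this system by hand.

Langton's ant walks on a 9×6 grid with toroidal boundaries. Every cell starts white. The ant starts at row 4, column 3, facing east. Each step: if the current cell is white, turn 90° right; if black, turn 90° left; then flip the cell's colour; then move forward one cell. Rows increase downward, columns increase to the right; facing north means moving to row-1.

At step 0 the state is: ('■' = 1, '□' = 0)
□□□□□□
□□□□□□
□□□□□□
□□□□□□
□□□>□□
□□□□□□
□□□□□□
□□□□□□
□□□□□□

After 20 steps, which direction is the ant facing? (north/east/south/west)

step 0: □□□□□□
□□□□□□
□□□□□□
□□□□□□
□□□>□□
□□□□□□
□□□□□□
□□□□□□
□□□□□□
step 1: □□□□□□
□□□□□□
□□□□□□
□□□□□□
□□□■□□
□□□v□□
□□□□□□
□□□□□□
□□□□□□
step 2: □□□□□□
□□□□□□
□□□□□□
□□□□□□
□□□■□□
□□<■□□
□□□□□□
□□□□□□
□□□□□□
step 3: □□□□□□
□□□□□□
□□□□□□
□□□□□□
□□^■□□
□□■■□□
□□□□□□
□□□□□□
□□□□□□
step 4: □□□□□□
□□□□□□
□□□□□□
□□□□□□
□□■>□□
□□■■□□
□□□□□□
□□□□□□
□□□□□□
step 5: □□□□□□
□□□□□□
□□□□□□
□□□^□□
□□■□□□
□□■■□□
□□□□□□
□□□□□□
□□□□□□
step 6: □□□□□□
□□□□□□
□□□□□□
□□□■>□
□□■□□□
□□■■□□
□□□□□□
□□□□□□
□□□□□□
step 7: □□□□□□
□□□□□□
□□□□□□
□□□■■□
□□■□v□
□□■■□□
□□□□□□
□□□□□□
□□□□□□
step 8: □□□□□□
□□□□□□
□□□□□□
□□□■■□
□□■<■□
□□■■□□
□□□□□□
□□□□□□
□□□□□□
step 9: □□□□□□
□□□□□□
□□□□□□
□□□^■□
□□■■■□
□□■■□□
□□□□□□
□□□□□□
□□□□□□
step 10: □□□□□□
□□□□□□
□□□□□□
□□<□■□
□□■■■□
□□■■□□
□□□□□□
□□□□□□
□□□□□□
step 11: □□□□□□
□□□□□□
□□^□□□
□□■□■□
□□■■■□
□□■■□□
□□□□□□
□□□□□□
□□□□□□
step 12: □□□□□□
□□□□□□
□□■>□□
□□■□■□
□□■■■□
□□■■□□
□□□□□□
□□□□□□
□□□□□□
step 13: □□□□□□
□□□□□□
□□■■□□
□□■v■□
□□■■■□
□□■■□□
□□□□□□
□□□□□□
□□□□□□
step 14: □□□□□□
□□□□□□
□□■■□□
□□<■■□
□□■■■□
□□■■□□
□□□□□□
□□□□□□
□□□□□□
step 15: □□□□□□
□□□□□□
□□■■□□
□□□■■□
□□v■■□
□□■■□□
□□□□□□
□□□□□□
□□□□□□
step 16: □□□□□□
□□□□□□
□□■■□□
□□□■■□
□□□>■□
□□■■□□
□□□□□□
□□□□□□
□□□□□□
step 17: □□□□□□
□□□□□□
□□■■□□
□□□^■□
□□□□■□
□□■■□□
□□□□□□
□□□□□□
□□□□□□
step 18: □□□□□□
□□□□□□
□□■■□□
□□<□■□
□□□□■□
□□■■□□
□□□□□□
□□□□□□
□□□□□□
step 19: □□□□□□
□□□□□□
□□^■□□
□□■□■□
□□□□■□
□□■■□□
□□□□□□
□□□□□□
□□□□□□
step 20: □□□□□□
□□□□□□
□<□■□□
□□■□■□
□□□□■□
□□■■□□
□□□□□□
□□□□□□
□□□□□□

west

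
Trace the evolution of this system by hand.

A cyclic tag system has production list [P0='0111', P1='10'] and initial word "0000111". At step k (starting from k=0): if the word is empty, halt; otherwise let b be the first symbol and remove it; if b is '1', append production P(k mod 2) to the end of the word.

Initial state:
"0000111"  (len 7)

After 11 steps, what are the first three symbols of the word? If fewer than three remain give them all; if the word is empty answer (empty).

gen 0: "0000111"  (len 7)
gen 1: "000111"  (len 6)
gen 2: "00111"  (len 5)
gen 3: "0111"  (len 4)
gen 4: "111"  (len 3)
gen 5: "110111"  (len 6)
gen 6: "1011110"  (len 7)
gen 7: "0111100111"  (len 10)
gen 8: "111100111"  (len 9)
gen 9: "111001110111"  (len 12)
gen 10: "1100111011110"  (len 13)
gen 11: "1001110111100111"  (len 16)

100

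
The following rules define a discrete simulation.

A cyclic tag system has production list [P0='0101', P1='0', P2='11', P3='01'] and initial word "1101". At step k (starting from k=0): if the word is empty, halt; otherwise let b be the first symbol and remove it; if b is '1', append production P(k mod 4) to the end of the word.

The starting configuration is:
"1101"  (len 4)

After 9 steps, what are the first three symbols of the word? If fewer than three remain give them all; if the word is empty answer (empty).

step 0: "1101"  (len 4)
step 1: "1010101"  (len 7)
step 2: "0101010"  (len 7)
step 3: "101010"  (len 6)
step 4: "0101001"  (len 7)
step 5: "101001"  (len 6)
step 6: "010010"  (len 6)
step 7: "10010"  (len 5)
step 8: "001001"  (len 6)
step 9: "01001"  (len 5)

010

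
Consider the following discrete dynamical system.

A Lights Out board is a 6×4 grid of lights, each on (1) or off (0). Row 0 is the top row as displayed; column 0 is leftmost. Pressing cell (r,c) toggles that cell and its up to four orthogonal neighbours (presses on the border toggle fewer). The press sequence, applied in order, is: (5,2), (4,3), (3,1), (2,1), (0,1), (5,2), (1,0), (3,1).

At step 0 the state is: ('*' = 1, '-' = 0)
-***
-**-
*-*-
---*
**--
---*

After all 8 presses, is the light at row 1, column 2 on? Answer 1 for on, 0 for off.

t=0: -***
-**-
*-*-
---*
**--
---*
t=1: -***
-**-
*-*-
---*
***-
-**-
t=2: -***
-**-
*-*-
----
**-*
-***
t=3: -***
-**-
***-
***-
*--*
-***
t=4: -***
--*-
----
*-*-
*--*
-***
t=5: *--*
-**-
----
*-*-
*--*
-***
t=6: *--*
-**-
----
*-*-
*-**
----
t=7: ---*
*-*-
*---
*-*-
*-**
----
t=8: ---*
*-*-
**--
-*--
****
----

1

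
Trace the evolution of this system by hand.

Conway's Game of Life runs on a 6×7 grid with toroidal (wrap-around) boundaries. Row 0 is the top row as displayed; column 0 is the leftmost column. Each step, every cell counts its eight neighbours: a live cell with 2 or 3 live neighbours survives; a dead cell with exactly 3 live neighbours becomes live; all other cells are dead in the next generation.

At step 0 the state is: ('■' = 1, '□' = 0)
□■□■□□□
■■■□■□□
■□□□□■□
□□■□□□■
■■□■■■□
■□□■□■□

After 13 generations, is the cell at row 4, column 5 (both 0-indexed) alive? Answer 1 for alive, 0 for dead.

1

gen 0: □■□■□□□
■■■□■□□
■□□□□■□
□□■□□□■
■■□■■■□
■□□■□■□
gen 1: □□□■□□■
■□■■■□■
■□■■□■□
□□■■□□□
■■□■□■□
■□□■□■□
gen 2: □■□□□□□
■□□□□□□
■□□□□■□
■□□□□□□
■■□■□□□
■■□■□■□
gen 3: □■■□□□■
■■□□□□■
■■□□□□□
■□□□□□□
□□□□■□□
□□□□■□■
gen 4: □■■□□□■
□□□□□□■
□□□□□□□
■■□□□□□
□□□□□■□
■□□■□□□
gen 5: □■■□□□■
■□□□□□□
■□□□□□□
□□□□□□□
■■□□□□■
■■■□□□■
gen 6: □□■□□□■
■□□□□□■
□□□□□□□
□■□□□□■
□□■□□□■
□□□□□■□
gen 7: ■□□□□■■
■□□□□□■
□□□□□□■
■□□□□□□
■□□□□■■
□□□□□■■
gen 8: □□□□□□□
□□□□□□□
□□□□□□■
■□□□□■□
■□□□□■□
□□□□■□□
gen 9: □□□□□□□
□□□□□□□
□□□□□□■
■□□□□■□
□□□□■■□
□□□□□□□
gen 10: □□□□□□□
□□□□□□□
□□□□□□■
□□□□■■□
□□□□■■■
□□□□□□□
gen 11: □□□□□□□
□□□□□□□
□□□□□■□
□□□□■□□
□□□□■□■
□□□□□■□
gen 12: □□□□□□□
□□□□□□□
□□□□□□□
□□□□■□□
□□□□■□□
□□□□□■□
gen 13: □□□□□□□
□□□□□□□
□□□□□□□
□□□□□□□
□□□□■■□
□□□□□□□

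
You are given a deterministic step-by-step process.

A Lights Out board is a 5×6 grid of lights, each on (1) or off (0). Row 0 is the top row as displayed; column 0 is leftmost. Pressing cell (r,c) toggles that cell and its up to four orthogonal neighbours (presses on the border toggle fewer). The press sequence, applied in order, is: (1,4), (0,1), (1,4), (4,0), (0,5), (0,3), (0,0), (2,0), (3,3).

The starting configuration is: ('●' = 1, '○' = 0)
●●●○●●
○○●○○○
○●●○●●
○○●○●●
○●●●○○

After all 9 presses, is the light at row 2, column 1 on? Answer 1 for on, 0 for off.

gen 0: ●●●○●●
○○●○○○
○●●○●●
○○●○●●
○●●●○○
gen 1: ●●●○○●
○○●●●●
○●●○○●
○○●○●●
○●●●○○
gen 2: ○○○○○●
○●●●●●
○●●○○●
○○●○●●
○●●●○○
gen 3: ○○○○●●
○●●○○○
○●●○●●
○○●○●●
○●●●○○
gen 4: ○○○○●●
○●●○○○
○●●○●●
●○●○●●
●○●●○○
gen 5: ○○○○○○
○●●○○●
○●●○●●
●○●○●●
●○●●○○
gen 6: ○○●●●○
○●●●○●
○●●○●●
●○●○●●
●○●●○○
gen 7: ●●●●●○
●●●●○●
○●●○●●
●○●○●●
●○●●○○
gen 8: ●●●●●○
○●●●○●
●○●○●●
○○●○●●
●○●●○○
gen 9: ●●●●●○
○●●●○●
●○●●●●
○○○●○●
●○●○○○

0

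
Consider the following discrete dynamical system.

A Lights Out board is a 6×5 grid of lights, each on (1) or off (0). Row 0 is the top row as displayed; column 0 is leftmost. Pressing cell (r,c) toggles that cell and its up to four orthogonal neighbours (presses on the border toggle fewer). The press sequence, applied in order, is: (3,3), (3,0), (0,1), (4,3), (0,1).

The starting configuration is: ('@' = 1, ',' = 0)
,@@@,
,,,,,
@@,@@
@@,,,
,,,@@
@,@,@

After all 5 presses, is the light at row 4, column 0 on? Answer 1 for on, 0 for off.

1

0) ,@@@,
,,,,,
@@,@@
@@,,,
,,,@@
@,@,@
1) ,@@@,
,,,,,
@@,,@
@@@@@
,,,,@
@,@,@
2) ,@@@,
,,,,,
,@,,@
,,@@@
@,,,@
@,@,@
3) @,,@,
,@,,,
,@,,@
,,@@@
@,,,@
@,@,@
4) @,,@,
,@,,,
,@,,@
,,@,@
@,@@,
@,@@@
5) ,@@@,
,,,,,
,@,,@
,,@,@
@,@@,
@,@@@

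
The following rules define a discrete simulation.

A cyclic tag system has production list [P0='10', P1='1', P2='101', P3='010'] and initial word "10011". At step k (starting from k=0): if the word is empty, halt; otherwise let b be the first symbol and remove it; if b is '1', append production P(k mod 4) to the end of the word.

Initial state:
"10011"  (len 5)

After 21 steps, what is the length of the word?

k=0  "10011"  (len 5)
k=1  "001110"  (len 6)
k=2  "01110"  (len 5)
k=3  "1110"  (len 4)
k=4  "110010"  (len 6)
k=5  "1001010"  (len 7)
k=6  "0010101"  (len 7)
k=7  "010101"  (len 6)
k=8  "10101"  (len 5)
k=9  "010110"  (len 6)
k=10  "10110"  (len 5)
k=11  "0110101"  (len 7)
k=12  "110101"  (len 6)
k=13  "1010110"  (len 7)
k=14  "0101101"  (len 7)
k=15  "101101"  (len 6)
k=16  "01101010"  (len 8)
k=17  "1101010"  (len 7)
k=18  "1010101"  (len 7)
k=19  "010101101"  (len 9)
k=20  "10101101"  (len 8)
k=21  "010110110"  (len 9)

9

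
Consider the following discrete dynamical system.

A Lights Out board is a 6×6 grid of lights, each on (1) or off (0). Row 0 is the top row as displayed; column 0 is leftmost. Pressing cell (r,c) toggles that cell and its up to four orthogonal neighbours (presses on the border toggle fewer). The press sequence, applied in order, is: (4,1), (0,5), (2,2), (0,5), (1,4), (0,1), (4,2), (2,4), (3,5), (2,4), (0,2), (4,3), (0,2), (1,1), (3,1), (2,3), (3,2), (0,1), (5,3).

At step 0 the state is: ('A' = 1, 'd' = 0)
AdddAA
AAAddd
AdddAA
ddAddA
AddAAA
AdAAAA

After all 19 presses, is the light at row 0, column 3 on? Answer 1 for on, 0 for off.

k=0  AdddAA
AAAddd
AdddAA
ddAddA
AddAAA
AdAAAA
k=1  AdddAA
AAAddd
AdddAA
dAAddA
dAAAAA
AAAAAA
k=2  Addddd
AAAddA
AdddAA
dAAddA
dAAAAA
AAAAAA
k=3  Addddd
AAdddA
AAAAAA
dAdddA
dAAAAA
AAAAAA
k=4  AdddAA
AAdddd
AAAAAA
dAdddA
dAAAAA
AAAAAA
k=5  AddddA
AAdAAA
AAAAdA
dAdddA
dAAAAA
AAAAAA
k=6  dAAddA
AddAAA
AAAAdA
dAdddA
dAAAAA
AAAAAA
k=7  dAAddA
AddAAA
AAAAdA
dAAddA
ddddAA
AAdAAA
k=8  dAAddA
AddAdA
AAAdAd
dAAdAA
ddddAA
AAdAAA
k=9  dAAddA
AddAdA
AAAdAA
dAAddd
ddddAd
AAdAAA
k=10  dAAddA
AddAAA
AAAAdd
dAAdAd
ddddAd
AAdAAA
k=11  dddAdA
AdAAAA
AAAAdd
dAAdAd
ddddAd
AAdAAA
k=12  dddAdA
AdAAAA
AAAAdd
dAAAAd
ddAAdd
AAddAA
k=13  dAAddA
AddAAA
AAAAdd
dAAAAd
ddAAdd
AAddAA
k=14  ddAddA
dAAAAA
AdAAdd
dAAAAd
ddAAdd
AAddAA
k=15  ddAddA
dAAAAA
AAAAdd
AddAAd
dAAAdd
AAddAA
k=16  ddAddA
dAAdAA
AAddAd
AdddAd
dAAAdd
AAddAA
k=17  ddAddA
dAAdAA
AAAdAd
AAAAAd
dAdAdd
AAddAA
k=18  AAdddA
ddAdAA
AAAdAd
AAAAAd
dAdAdd
AAddAA
k=19  AAdddA
ddAdAA
AAAdAd
AAAAAd
dAdddd
AAAAdA

0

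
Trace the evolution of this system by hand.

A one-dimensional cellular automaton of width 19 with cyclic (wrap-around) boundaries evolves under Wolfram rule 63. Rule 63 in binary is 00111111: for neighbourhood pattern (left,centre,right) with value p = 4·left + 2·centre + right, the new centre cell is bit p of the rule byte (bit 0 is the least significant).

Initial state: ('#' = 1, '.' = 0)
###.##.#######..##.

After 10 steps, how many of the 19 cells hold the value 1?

0) ###.##.#######..##.
1) #..##.##......###.#
2) .###.##.#######..##
3) ##..##.##......###.
4) #.###.##.#######..#
5) .##..##.##......###
6) ##.###.##.#######..
7) #.##..##.##......##
8) .##.###.##.#######.
9) ##.##..##.##......#
10) ..##.###.##.#######

14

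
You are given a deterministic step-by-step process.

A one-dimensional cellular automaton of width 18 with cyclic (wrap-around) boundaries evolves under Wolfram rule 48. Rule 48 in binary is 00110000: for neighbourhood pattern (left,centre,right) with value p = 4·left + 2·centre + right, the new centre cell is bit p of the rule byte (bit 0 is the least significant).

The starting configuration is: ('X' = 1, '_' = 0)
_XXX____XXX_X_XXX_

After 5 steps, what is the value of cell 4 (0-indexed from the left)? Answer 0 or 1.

0

step 0: _XXX____XXX_X_XXX_
step 1: ____X______X_X___X
step 2: X____X______X_X___
step 3: _X____X______X_X__
step 4: __X____X______X_X_
step 5: ___X____X______X_X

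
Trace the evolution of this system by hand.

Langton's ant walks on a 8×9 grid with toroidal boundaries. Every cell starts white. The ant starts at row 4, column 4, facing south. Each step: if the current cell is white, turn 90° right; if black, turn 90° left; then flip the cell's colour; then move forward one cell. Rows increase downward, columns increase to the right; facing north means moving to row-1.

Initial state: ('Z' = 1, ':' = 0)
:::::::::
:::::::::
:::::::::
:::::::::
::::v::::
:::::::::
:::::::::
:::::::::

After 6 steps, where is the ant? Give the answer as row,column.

0) :::::::::
:::::::::
:::::::::
:::::::::
::::v::::
:::::::::
:::::::::
:::::::::
1) :::::::::
:::::::::
:::::::::
:::::::::
:::<Z::::
:::::::::
:::::::::
:::::::::
2) :::::::::
:::::::::
:::::::::
:::^:::::
:::ZZ::::
:::::::::
:::::::::
:::::::::
3) :::::::::
:::::::::
:::::::::
:::Z>::::
:::ZZ::::
:::::::::
:::::::::
:::::::::
4) :::::::::
:::::::::
:::::::::
:::ZZ::::
:::Zv::::
:::::::::
:::::::::
:::::::::
5) :::::::::
:::::::::
:::::::::
:::ZZ::::
:::Z:>:::
:::::::::
:::::::::
:::::::::
6) :::::::::
:::::::::
:::::::::
:::ZZ::::
:::Z:Z:::
:::::v:::
:::::::::
:::::::::

5,5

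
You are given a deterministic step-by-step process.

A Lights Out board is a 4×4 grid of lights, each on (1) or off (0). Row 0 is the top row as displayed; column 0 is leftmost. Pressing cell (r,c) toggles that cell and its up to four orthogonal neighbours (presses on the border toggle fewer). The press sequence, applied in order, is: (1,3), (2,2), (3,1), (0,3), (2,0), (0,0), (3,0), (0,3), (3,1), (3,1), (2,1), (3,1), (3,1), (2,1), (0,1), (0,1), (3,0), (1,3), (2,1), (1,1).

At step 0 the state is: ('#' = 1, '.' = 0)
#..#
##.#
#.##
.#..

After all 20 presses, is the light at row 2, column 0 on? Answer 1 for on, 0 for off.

1

k=0  #..#
##.#
#.##
.#..
k=1  #...
###.
#.#.
.#..
k=2  #...
##..
##.#
.##.
k=3  #...
##..
#..#
#...
k=4  #.##
##.#
#..#
#...
k=5  #.##
.#.#
.#.#
....
k=6  .###
##.#
.#.#
....
k=7  .###
##.#
##.#
##..
k=8  .#..
##..
##.#
##..
k=9  .#..
##..
#..#
..#.
k=10  .#..
##..
##.#
##..
k=11  .#..
#...
..##
#...
k=12  .#..
#...
.###
.##.
k=13  .#..
#...
..##
#...
k=14  .#..
##..
##.#
##..
k=15  #.#.
#...
##.#
##..
k=16  .#..
##..
##.#
##..
k=17  .#..
##..
.#.#
....
k=18  .#.#
####
.#..
....
k=19  .#.#
#.##
#.#.
.#..
k=20  ...#
.#.#
###.
.#..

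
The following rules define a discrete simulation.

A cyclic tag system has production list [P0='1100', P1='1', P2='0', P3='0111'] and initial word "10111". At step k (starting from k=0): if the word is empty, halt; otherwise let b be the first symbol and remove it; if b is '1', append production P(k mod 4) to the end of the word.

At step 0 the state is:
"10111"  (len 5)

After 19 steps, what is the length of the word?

16

[0] "10111"  (len 5)
[1] "01111100"  (len 8)
[2] "1111100"  (len 7)
[3] "1111000"  (len 7)
[4] "1110000111"  (len 10)
[5] "1100001111100"  (len 13)
[6] "1000011111001"  (len 13)
[7] "0000111110010"  (len 13)
[8] "000111110010"  (len 12)
[9] "00111110010"  (len 11)
[10] "0111110010"  (len 10)
[11] "111110010"  (len 9)
[12] "111100100111"  (len 12)
[13] "111001001111100"  (len 15)
[14] "110010011111001"  (len 15)
[15] "100100111110010"  (len 15)
[16] "001001111100100111"  (len 18)
[17] "01001111100100111"  (len 17)
[18] "1001111100100111"  (len 16)
[19] "0011111001001110"  (len 16)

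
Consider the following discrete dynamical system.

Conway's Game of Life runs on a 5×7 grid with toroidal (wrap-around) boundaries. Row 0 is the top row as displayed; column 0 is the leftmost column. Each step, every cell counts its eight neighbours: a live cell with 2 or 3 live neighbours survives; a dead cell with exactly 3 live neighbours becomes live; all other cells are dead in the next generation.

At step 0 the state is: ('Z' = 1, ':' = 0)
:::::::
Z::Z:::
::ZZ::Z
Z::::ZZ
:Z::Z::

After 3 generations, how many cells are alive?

[0] :::::::
Z::Z:::
::ZZ::Z
Z::::ZZ
:Z::Z::
[1] :::::::
::ZZ:::
:ZZZZZ:
ZZZZZZZ
Z::::ZZ
[2] ::::::Z
:Z:::::
:::::::
:::::::
::ZZ:::
[3] ::Z::::
:::::::
:::::::
:::::::
:::::::

1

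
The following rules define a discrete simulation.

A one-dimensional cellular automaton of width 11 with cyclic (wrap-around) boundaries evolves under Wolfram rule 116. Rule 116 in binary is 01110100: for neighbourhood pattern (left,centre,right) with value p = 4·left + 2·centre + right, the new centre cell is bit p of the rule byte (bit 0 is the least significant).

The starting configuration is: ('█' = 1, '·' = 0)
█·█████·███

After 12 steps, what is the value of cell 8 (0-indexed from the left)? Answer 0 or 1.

0

step 0: █·█████·███
step 1: ██····██···
step 2: ·██····██··
step 3: ··██····██·
step 4: ···██····██
step 5: █···██····█
step 6: ██···██····
step 7: ·██···██···
step 8: ··██···██··
step 9: ···██···██·
step 10: ····██···██
step 11: █····██···█
step 12: ██····██···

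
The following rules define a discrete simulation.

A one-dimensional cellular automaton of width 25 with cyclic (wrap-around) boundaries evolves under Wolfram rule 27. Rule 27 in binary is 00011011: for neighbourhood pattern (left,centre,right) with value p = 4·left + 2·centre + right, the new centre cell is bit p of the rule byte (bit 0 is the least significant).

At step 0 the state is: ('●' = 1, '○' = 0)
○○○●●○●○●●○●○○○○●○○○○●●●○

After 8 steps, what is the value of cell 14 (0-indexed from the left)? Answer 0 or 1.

1

gen 0: ○○○●●○●○●●○●○○○○●○○○○●●●○
gen 1: ●●●●○○○○●○○○●●●●○●●●●●○○●
gen 2: ○○○○●●●●○●●●●○○○○●○○○○●●●
gen 3: ●●●●●○○○○●○○○●●●●○●●●●●○○
gen 4: ●○○○○●●●●○●●●●○○○○●○○○○●●
gen 5: ○●●●●●○○○○●○○○●●●●○●●●●●○
gen 6: ●●○○○○●●●●○●●●●○○○○●○○○○●
gen 7: ○○●●●●●○○○○●○○○●●●●○●●●●●
gen 8: ●●●○○○○●●●●○●●●●○○○○●○○○○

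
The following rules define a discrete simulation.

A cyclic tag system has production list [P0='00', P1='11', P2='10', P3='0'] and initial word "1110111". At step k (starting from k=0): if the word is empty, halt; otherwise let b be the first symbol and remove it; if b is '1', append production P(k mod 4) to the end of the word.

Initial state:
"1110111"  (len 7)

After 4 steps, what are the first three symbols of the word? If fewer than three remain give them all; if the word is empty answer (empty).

111

[0] "1110111"  (len 7)
[1] "11011100"  (len 8)
[2] "101110011"  (len 9)
[3] "0111001110"  (len 10)
[4] "111001110"  (len 9)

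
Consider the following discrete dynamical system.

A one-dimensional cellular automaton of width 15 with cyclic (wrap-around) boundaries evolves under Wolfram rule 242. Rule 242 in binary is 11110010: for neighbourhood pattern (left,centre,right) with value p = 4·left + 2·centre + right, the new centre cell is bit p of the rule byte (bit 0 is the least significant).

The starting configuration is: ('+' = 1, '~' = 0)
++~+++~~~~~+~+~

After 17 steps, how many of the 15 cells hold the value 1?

9

0) ++~+++~~~~~+~+~
1) ~++~+++~~~+~+~+
2) +~++~+++~+~+~+~
3) ~+~++~+++~+~+~+
4) +~+~++~+++~+~+~
5) ~+~+~++~+++~+~+
6) +~+~+~++~+++~+~
7) ~+~+~+~++~+++~+
8) +~+~+~+~++~+++~
9) ~+~+~+~+~++~+++
10) +~+~+~+~+~++~++
11) ++~+~+~+~+~++~+
12) +++~+~+~+~+~++~
13) ~+++~+~+~+~+~++
14) +~+++~+~+~+~+~+
15) ++~+++~+~+~+~+~
16) ~++~+++~+~+~+~+
17) +~++~+++~+~+~+~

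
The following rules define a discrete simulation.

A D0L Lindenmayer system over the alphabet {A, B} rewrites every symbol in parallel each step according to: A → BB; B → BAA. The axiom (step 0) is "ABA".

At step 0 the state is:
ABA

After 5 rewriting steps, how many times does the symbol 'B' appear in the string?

step 0: ABA
step 1: BBBAABB
step 2: BAABAABAABBBBBAABAA
step 3: BAABBBBBAABBBBBAABBBBBAABAABAABAABAABBBBBAABBBB
step 4: BAABBBBBAABAABAABAABAABBBBBAABAABAABAABAABBBBBAABAABAABAAB…AABBBBBAABBBBBAABBBBBAABBBBBAABAABAABAABAABBBBBAABAABAABAA  (len 123)
step 5: BAABBBBBAABAABAABAABAABBBBBAABBBBBAABBBBBAABBBBBAABBBBBAAB…BBBBBAABBBBBAABBBBBAABAABAABAABAABBBBBAABBBBBAABBBBBAABBBB  (len 311)

181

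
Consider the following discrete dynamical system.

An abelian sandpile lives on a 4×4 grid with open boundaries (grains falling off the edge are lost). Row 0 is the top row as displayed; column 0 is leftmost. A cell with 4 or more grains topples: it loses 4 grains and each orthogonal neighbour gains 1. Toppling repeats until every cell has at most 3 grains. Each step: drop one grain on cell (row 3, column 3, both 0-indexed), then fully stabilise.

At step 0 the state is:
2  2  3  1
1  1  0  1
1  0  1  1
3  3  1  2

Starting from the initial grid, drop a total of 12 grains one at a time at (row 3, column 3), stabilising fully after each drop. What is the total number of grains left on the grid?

22

t=0: 2  2  3  1
1  1  0  1
1  0  1  1
3  3  1  2
t=1: 2  2  3  1
1  1  0  1
1  0  1  1
3  3  1  3
t=2: 2  2  3  1
1  1  0  1
1  0  1  2
3  3  2  0
t=3: 2  2  3  1
1  1  0  1
1  0  1  2
3  3  2  1
t=4: 2  2  3  1
1  1  0  1
1  0  1  2
3  3  2  2
t=5: 2  2  3  1
1  1  0  1
1  0  1  2
3  3  2  3
t=6: 2  2  3  1
1  1  0  1
1  0  1  3
3  3  3  0
t=7: 2  2  3  1
1  1  0  1
1  0  1  3
3  3  3  1
t=8: 2  2  3  1
1  1  0  1
1  0  1  3
3  3  3  2
t=9: 2  2  3  1
1  1  0  1
1  0  1  3
3  3  3  3
t=10: 2  2  3  1
1  1  0  2
2  1  3  0
0  1  1  2
t=11: 2  2  3  1
1  1  0  2
2  1  3  0
0  1  1  3
t=12: 2  2  3  1
1  1  0  2
2  1  3  1
0  1  2  0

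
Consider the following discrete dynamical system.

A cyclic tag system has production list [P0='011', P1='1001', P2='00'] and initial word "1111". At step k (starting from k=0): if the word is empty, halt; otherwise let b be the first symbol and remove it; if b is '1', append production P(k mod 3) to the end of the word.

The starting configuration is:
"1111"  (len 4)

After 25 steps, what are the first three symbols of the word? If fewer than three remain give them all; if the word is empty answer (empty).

100

step 0: "1111"  (len 4)
step 1: "111011"  (len 6)
step 2: "110111001"  (len 9)
step 3: "1011100100"  (len 10)
step 4: "011100100011"  (len 12)
step 5: "11100100011"  (len 11)
step 6: "110010001100"  (len 12)
step 7: "10010001100011"  (len 14)
step 8: "00100011000111001"  (len 17)
step 9: "0100011000111001"  (len 16)
step 10: "100011000111001"  (len 15)
step 11: "000110001110011001"  (len 18)
step 12: "00110001110011001"  (len 17)
step 13: "0110001110011001"  (len 16)
step 14: "110001110011001"  (len 15)
step 15: "1000111001100100"  (len 16)
step 16: "000111001100100011"  (len 18)
step 17: "00111001100100011"  (len 17)
step 18: "0111001100100011"  (len 16)
step 19: "111001100100011"  (len 15)
step 20: "110011001000111001"  (len 18)
step 21: "1001100100011100100"  (len 19)
step 22: "001100100011100100011"  (len 21)
step 23: "01100100011100100011"  (len 20)
step 24: "1100100011100100011"  (len 19)
step 25: "100100011100100011011"  (len 21)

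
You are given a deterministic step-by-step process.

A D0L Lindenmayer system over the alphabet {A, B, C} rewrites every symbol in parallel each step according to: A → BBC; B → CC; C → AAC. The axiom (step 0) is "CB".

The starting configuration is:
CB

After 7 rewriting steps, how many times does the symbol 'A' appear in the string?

778

step 0: CB
step 1: AACCC
step 2: BBCBBCAACAACAAC
step 3: CCCCAACCCCCAACBBCBBCAACBBCBBCAACBBCBBCAAC
step 4: AACAACAACAACBBCBBCAACAACAACAACAACBBCBBCAACCCCCAACCCCCAACBBCBBCAACCCCCAACCCCCAACBBCBBCAACCCCCAACCCCCAACBBCBBCAAC
step 5: BBCBBCAACBBCBBCAACBBCBBCAACBBCBBCAACCCCCAACCCCCAACBBCBBCAA…ACAACBBCBBCAACAACAACAACAACBBCBBCAACCCCCAACCCCCAACBBCBBCAAC  (len 313)
step 6: CCCCAACCCCCAACBBCBBCAACCCCCAACCCCCAACBBCBBCAACCCCCAACCCCCA…ACAACBBCBBCAACAACAACAACAACBBCBBCAACCCCCAACCCCCAACBBCBBCAAC  (len 863)
step 7: AACAACAACAACBBCBBCAACAACAACAACAACBBCBBCAACCCCCAACCCCCAACBB…ACAACBBCBBCAACAACAACAACAACBBCBBCAACCCCCAACCCCCAACBBCBBCAAC  (len 2377)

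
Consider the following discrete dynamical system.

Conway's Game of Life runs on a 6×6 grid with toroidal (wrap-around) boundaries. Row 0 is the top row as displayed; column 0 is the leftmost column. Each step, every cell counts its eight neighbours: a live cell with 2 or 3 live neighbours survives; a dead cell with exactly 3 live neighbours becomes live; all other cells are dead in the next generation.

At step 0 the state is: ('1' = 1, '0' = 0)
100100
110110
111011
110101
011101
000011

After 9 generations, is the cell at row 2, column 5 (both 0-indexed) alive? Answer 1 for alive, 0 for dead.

0

0) 100100
110110
111011
110101
011101
000011
1) 111100
000000
000000
000000
010100
010001
2) 111000
011000
000000
000000
101000
000110
3) 100000
101000
000000
000000
000100
100101
4) 100000
010000
000000
000000
000010
100011
5) 110000
000000
000000
000000
000010
100010
6) 110001
000000
000000
000000
000001
110000
7) 010001
100000
000000
000000
100000
010000
8) 010000
100000
000000
000000
000000
010000
9) 110000
000000
000000
000000
000000
000000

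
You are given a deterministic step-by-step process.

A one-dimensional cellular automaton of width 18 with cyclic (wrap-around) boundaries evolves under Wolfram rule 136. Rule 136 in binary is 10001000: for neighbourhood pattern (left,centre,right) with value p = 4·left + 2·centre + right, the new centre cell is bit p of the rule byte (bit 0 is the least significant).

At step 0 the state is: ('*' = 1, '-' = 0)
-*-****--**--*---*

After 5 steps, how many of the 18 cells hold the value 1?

k=0  -*-****--**--*---*
k=1  ---***---*--------
k=2  ---**-------------
k=3  ---*--------------
k=4  ------------------
k=5  ------------------

0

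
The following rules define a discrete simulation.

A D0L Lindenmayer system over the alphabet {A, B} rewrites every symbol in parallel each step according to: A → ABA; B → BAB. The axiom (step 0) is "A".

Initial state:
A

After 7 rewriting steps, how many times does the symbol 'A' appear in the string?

[0] A
[1] ABA
[2] ABABABABA
[3] ABABABABABABABABABABABABABA
[4] ABABABABABABABABABABABABABABABABABABABABABABABABABABABABABABABABABABABABABABABABA
[5] ABABABABABABABABABABABABABABABABABABABABABABABABABABABABAB…BABABABABABABABABABABABABABABABABABABABABABABABABABABABABA  (len 243)
[6] ABABABABABABABABABABABABABABABABABABABABABABABABABABABABAB…BABABABABABABABABABABABABABABABABABABABABABABABABABABABABA  (len 729)
[7] ABABABABABABABABABABABABABABABABABABABABABABABABABABABABAB…BABABABABABABABABABABABABABABABABABABABABABABABABABABABABA  (len 2187)

1094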